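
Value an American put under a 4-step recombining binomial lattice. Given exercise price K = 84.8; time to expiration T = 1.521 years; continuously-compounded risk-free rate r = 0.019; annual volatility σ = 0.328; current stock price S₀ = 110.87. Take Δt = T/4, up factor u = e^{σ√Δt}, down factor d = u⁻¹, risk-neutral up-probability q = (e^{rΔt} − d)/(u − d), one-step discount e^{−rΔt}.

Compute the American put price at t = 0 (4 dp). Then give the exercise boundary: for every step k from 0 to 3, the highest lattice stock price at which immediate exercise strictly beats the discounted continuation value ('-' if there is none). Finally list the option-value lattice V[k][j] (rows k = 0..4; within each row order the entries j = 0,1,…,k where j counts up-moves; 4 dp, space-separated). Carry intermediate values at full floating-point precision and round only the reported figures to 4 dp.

price = 5.8279
boundary = - - - 60.4357
tree:
5.8279
9.6185 1.5990
15.5368 3.0242 0.0000
24.3643 5.7194 0.0000 0.0000
35.4311 10.8167 0.0000 0.0000 0.0000

Δt=0.38025, u=1.22417, d=0.81688, q=0.46741, disc=e^(-rΔt)=0.99280
k=4 terminal: V=max(K-S,0) → 35.4311 10.8167 0.0000 0.0000 0.0000
k=3: j=0 S=60.4357 intr=24.3643 cont=23.7538 V=24.3643[EX]; j=1 S=90.5678 intr=0.0000 cont=5.7194 V=5.7194[hold]; j=2 S=135.7232 intr=0.0000 cont=0.0000 V=0.0000[hold]; j=3 S=203.3922 intr=0.0000 cont=0.0000 V=0.0000[hold]  S*(3)=60.4357
k=2: j=0 S=73.9833 intr=10.8167 cont=15.5368 V=15.5368[hold]; j=1 S=110.8700 intr=0.0000 cont=3.0242 V=3.0242[hold]; j=2 S=166.1477 intr=0.0000 cont=0.0000 V=0.0000[hold]  S*(2)=-
k=1: j=0 S=90.5678 intr=0.0000 cont=9.6185 V=9.6185[hold]; j=1 S=135.7232 intr=0.0000 cont=1.5990 V=1.5990[hold]  S*(1)=-
k=0: j=0 S=110.8700 intr=0.0000 cont=5.8279 V=5.8279[hold]  S*(0)=-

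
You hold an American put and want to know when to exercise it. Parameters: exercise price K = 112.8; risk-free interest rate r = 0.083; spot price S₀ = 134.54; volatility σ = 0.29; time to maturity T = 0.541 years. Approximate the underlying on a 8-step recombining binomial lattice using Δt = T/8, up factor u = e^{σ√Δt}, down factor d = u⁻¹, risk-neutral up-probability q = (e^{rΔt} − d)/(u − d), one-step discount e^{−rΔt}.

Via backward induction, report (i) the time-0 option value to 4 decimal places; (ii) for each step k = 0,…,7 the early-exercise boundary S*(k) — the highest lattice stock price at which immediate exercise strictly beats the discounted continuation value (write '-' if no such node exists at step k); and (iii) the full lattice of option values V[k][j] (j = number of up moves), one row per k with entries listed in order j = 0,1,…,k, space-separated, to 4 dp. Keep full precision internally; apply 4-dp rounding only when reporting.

price = 2.0189
boundary = - - - - - 92.2767 99.5048 92.2767
tree:
2.0189
3.4107 0.7480
5.6265 1.3895 0.1603
9.0138 2.5412 0.3348 0.0000
13.9204 4.5541 0.6991 0.0000 0.0000
20.5233 7.9384 1.4599 0.0000 0.0000 0.0000
27.2263 13.2952 3.0488 0.0000 0.0000 0.0000 0.0000
33.4424 20.5233 6.3666 0.0000 0.0000 0.0000 0.0000 0.0000
39.2070 27.2263 13.2952 0.0000 0.0000 0.0000 0.0000 0.0000 0.0000

Δt=0.06763, u=1.07833, d=0.92736, q=0.51844, disc=e^(-rΔt)=0.99440
k=8 terminal: V=max(K-S,0) → 39.2070 27.2263 13.2952 0.0000 0.0000 0.0000 0.0000 0.0000 0.0000
k=7: j=0 S=79.3576 intr=33.4424 cont=32.8111 V=33.4424[EX]; j=1 S=92.2767 intr=20.5233 cont=19.8919 V=20.5233[EX]; j=2 S=107.2990 intr=5.5010 cont=6.3666 V=6.3666[hold]; j=3 S=124.7670 intr=0.0000 cont=0.0000 V=0.0000[hold]; j=4 S=145.0786 intr=0.0000 cont=0.0000 V=0.0000[hold]; j=5 S=168.6969 intr=0.0000 cont=0.0000 V=0.0000[hold]; j=6 S=196.1601 intr=0.0000 cont=0.0000 V=0.0000[hold]; j=7 S=228.0943 intr=0.0000 cont=0.0000 V=0.0000[hold]  S*(7)=92.2767
k=6: j=0 S=85.5737 intr=27.2263 cont=26.5949 V=27.2263[EX]; j=1 S=99.5048 intr=13.2952 cont=13.1101 V=13.2952[EX]; j=2 S=115.7038 intr=0.0000 cont=3.0488 V=3.0488[hold]; j=3 S=134.5400 intr=0.0000 cont=0.0000 V=0.0000[hold]; j=4 S=156.4426 intr=0.0000 cont=0.0000 V=0.0000[hold]; j=5 S=181.9110 intr=0.0000 cont=0.0000 V=0.0000[hold]; j=6 S=211.5254 intr=0.0000 cont=0.0000 V=0.0000[hold]  S*(6)=99.5048
k=5: j=0 S=92.2767 intr=20.5233 cont=19.8919 V=20.5233[EX]; j=1 S=107.2990 intr=5.5010 cont=7.9384 V=7.9384[hold]; j=2 S=124.7670 intr=0.0000 cont=1.4599 V=1.4599[hold]; j=3 S=145.0786 intr=0.0000 cont=0.0000 V=0.0000[hold]; j=4 S=168.6969 intr=0.0000 cont=0.0000 V=0.0000[hold]; j=5 S=196.1601 intr=0.0000 cont=0.0000 V=0.0000[hold]  S*(5)=92.2767
k=4: j=0 S=99.5048 intr=13.2952 cont=13.9204 V=13.9204[hold]; j=1 S=115.7038 intr=0.0000 cont=4.5541 V=4.5541[hold]; j=2 S=134.5400 intr=0.0000 cont=0.6991 V=0.6991[hold]; j=3 S=156.4426 intr=0.0000 cont=0.0000 V=0.0000[hold]; j=4 S=181.9110 intr=0.0000 cont=0.0000 V=0.0000[hold]  S*(4)=-
k=3: j=0 S=107.2990 intr=5.5010 cont=9.0138 V=9.0138[hold]; j=1 S=124.7670 intr=0.0000 cont=2.5412 V=2.5412[hold]; j=2 S=145.0786 intr=0.0000 cont=0.3348 V=0.3348[hold]; j=3 S=168.6969 intr=0.0000 cont=0.0000 V=0.0000[hold]  S*(3)=-
k=2: j=0 S=115.7038 intr=0.0000 cont=5.6265 V=5.6265[hold]; j=1 S=134.5400 intr=0.0000 cont=1.3895 V=1.3895[hold]; j=2 S=156.4426 intr=0.0000 cont=0.1603 V=0.1603[hold]  S*(2)=-
k=1: j=0 S=124.7670 intr=0.0000 cont=3.4107 V=3.4107[hold]; j=1 S=145.0786 intr=0.0000 cont=0.7480 V=0.7480[hold]  S*(1)=-
k=0: j=0 S=134.5400 intr=0.0000 cont=2.0189 V=2.0189[hold]  S*(0)=-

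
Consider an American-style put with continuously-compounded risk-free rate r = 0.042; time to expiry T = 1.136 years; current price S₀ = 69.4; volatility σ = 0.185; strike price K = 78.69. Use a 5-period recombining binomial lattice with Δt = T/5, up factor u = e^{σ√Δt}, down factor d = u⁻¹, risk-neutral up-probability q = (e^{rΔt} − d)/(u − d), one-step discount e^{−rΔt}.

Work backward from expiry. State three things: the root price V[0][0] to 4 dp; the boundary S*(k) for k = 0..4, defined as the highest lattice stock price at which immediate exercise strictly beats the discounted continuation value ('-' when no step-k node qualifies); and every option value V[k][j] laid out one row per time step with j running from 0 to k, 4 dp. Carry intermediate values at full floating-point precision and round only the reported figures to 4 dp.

Δt=0.22720, u=1.09219, d=0.91559, q=0.53226, disc=e^(-rΔt)=0.99050
k=5 terminal: V=max(K-S,0) → 34.0343 25.4216 15.1477 2.8923 0.0000 0.0000
k=4: j=0 S=48.7723 intr=29.9177 cont=29.1704 V=29.9177[EX]; j=1 S=58.1790 intr=20.5110 cont=19.7637 V=20.5110[EX]; j=2 S=69.4000 intr=9.2900 cont=8.5427 V=9.2900[EX]; j=3 S=82.7852 intr=0.0000 cont=1.3400 V=1.3400[hold]; j=4 S=98.7520 intr=0.0000 cont=0.0000 V=0.0000[hold]  S*(4)=69.4000
k=3: j=0 S=53.2684 intr=25.4216 cont=24.6743 V=25.4216[EX]; j=1 S=63.5423 intr=15.1477 cont=14.4004 V=15.1477[EX]; j=2 S=75.7977 intr=2.8923 cont=5.0104 V=5.0104[hold]; j=3 S=90.4168 intr=0.0000 cont=0.6208 V=0.6208[hold]  S*(3)=63.5423
k=2: j=0 S=58.1790 intr=20.5110 cont=19.7637 V=20.5110[EX]; j=1 S=69.4000 intr=9.2900 cont=9.6594 V=9.6594[hold]; j=2 S=82.7852 intr=0.0000 cont=2.6486 V=2.6486[hold]  S*(2)=58.1790
k=1: j=0 S=63.5423 intr=15.1477 cont=14.5951 V=15.1477[EX]; j=1 S=75.7977 intr=2.8923 cont=5.8715 V=5.8715[hold]  S*(1)=63.5423
k=0: j=0 S=69.4000 intr=9.2900 cont=10.1133 V=10.1133[hold]  S*(0)=-

price = 10.1133
boundary = - 63.5423 58.1790 63.5423 69.4000
tree:
10.1133
15.1477 5.8715
20.5110 9.6594 2.6486
25.4216 15.1477 5.0104 0.6208
29.9177 20.5110 9.2900 1.3400 0.0000
34.0343 25.4216 15.1477 2.8923 0.0000 0.0000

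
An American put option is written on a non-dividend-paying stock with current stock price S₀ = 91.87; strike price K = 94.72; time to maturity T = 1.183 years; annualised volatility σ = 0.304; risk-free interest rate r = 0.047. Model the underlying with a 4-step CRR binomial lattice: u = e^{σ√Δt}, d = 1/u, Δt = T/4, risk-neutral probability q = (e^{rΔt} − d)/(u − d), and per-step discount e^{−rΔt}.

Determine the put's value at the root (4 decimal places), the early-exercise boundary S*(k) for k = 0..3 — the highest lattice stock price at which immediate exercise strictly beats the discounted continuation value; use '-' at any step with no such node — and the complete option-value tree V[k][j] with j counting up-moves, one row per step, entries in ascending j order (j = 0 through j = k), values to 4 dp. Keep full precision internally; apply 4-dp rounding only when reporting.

params: Δt=0.29575 u=1.17978 d=0.84762 q=0.50090 e^(-rΔt)=0.98620
t_4 payoffs: 47.2984 28.7153 2.8500 0.0000 0.0000
t_3: node(3,0) S=55.9469 payoff=38.7731 vs cont=37.4656 → 38.7731 [stop]  node(3,1) S=77.8708 payoff=16.8492 vs cont=15.5417 → 16.8492 [stop]  node(3,2) S=108.3860 payoff=0.0000 vs cont=1.4028 → 1.4028 [wait]  node(3,3) S=150.8591 payoff=0.0000 vs cont=0.0000 → 0.0000 [wait]  ⇒ S*(3)=77.8708
t_2: node(2,0) S=66.0047 payoff=28.7153 vs cont=27.4077 → 28.7153 [stop]  node(2,1) S=91.8700 payoff=2.8500 vs cont=8.9863 → 8.9863 [wait]  node(2,2) S=127.8711 payoff=0.0000 vs cont=0.6905 → 0.6905 [wait]  ⇒ S*(2)=66.0047
t_1: node(1,0) S=77.8708 payoff=16.8492 vs cont=18.5730 → 18.5730 [wait]  node(1,1) S=108.3860 payoff=0.0000 vs cont=4.7642 → 4.7642 [wait]  ⇒ S*(1)=-
t_0: node(0,0) S=91.8700 payoff=2.8500 vs cont=11.4952 → 11.4952 [wait]  ⇒ S*(0)=-

price = 11.4952
boundary = - - 66.0047 77.8708
tree:
11.4952
18.5730 4.7642
28.7153 8.9863 0.6905
38.7731 16.8492 1.4028 0.0000
47.2984 28.7153 2.8500 0.0000 0.0000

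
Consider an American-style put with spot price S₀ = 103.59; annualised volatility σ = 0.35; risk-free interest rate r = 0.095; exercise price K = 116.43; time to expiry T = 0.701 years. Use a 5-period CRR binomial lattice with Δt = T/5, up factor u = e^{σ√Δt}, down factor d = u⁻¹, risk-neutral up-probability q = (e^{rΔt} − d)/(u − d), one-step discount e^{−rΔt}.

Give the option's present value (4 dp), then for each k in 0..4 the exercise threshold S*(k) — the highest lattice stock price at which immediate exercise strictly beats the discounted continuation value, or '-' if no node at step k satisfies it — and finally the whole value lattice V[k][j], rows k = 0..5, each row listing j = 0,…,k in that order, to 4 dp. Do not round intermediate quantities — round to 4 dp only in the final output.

Δt=0.14020  u=1.14003  d=0.87717  q=0.51829  discount=0.98677
step 5 (expiry): payoffs max(K−S,0) = 62.6349 46.5146 25.5637 0.0000 0.0000 0.0000
step 4: (k=4,j=0): S=61.3279, (K−S)⁺=55.1021, hold=53.5617 ⇒ V=55.1021 exercise | (k=4,j=1): S=79.7054, (K−S)⁺=36.7246, hold=35.1841 ⇒ V=36.7246 exercise | (k=4,j=2): S=103.5900, (K−S)⁺=12.8400, hold=12.1513 ⇒ V=12.8400 exercise | (k=4,j=3): S=134.6318, (K−S)⁺=0.0000, hold=0.0000 ⇒ V=0.0000 continue | (k=4,j=4): S=174.9757, (K−S)⁺=0.0000, hold=0.0000 ⇒ V=0.0000 continue  boundary S*=103.5900
step 3: (k=3,j=0): S=69.9154, (K−S)⁺=46.5146, hold=44.9741 ⇒ V=46.5146 exercise | (k=3,j=1): S=90.8663, (K−S)⁺=25.5637, hold=24.0232 ⇒ V=25.5637 exercise | (k=3,j=2): S=118.0953, (K−S)⁺=0.0000, hold=6.1033 ⇒ V=6.1033 continue | (k=3,j=3): S=153.4839, (K−S)⁺=0.0000, hold=0.0000 ⇒ V=0.0000 continue  boundary S*=90.8663
step 2: (k=2,j=0): S=79.7054, (K−S)⁺=36.7246, hold=35.1841 ⇒ V=36.7246 exercise | (k=2,j=1): S=103.5900, (K−S)⁺=12.8400, hold=15.2727 ⇒ V=15.2727 continue | (k=2,j=2): S=134.6318, (K−S)⁺=0.0000, hold=2.9011 ⇒ V=2.9011 continue  boundary S*=79.7054
step 1: (k=1,j=0): S=90.8663, (K−S)⁺=25.5637, hold=25.2674 ⇒ V=25.5637 exercise | (k=1,j=1): S=118.0953, (K−S)⁺=0.0000, hold=8.7433 ⇒ V=8.7433 continue  boundary S*=90.8663
step 0: (k=0,j=0): S=103.5900, (K−S)⁺=12.8400, hold=16.6229 ⇒ V=16.6229 continue  boundary S*=-

price = 16.6229
boundary = - 90.8663 79.7054 90.8663 103.5900
tree:
16.6229
25.5637 8.7433
36.7246 15.2727 2.9011
46.5146 25.5637 6.1033 0.0000
55.1021 36.7246 12.8400 0.0000 0.0000
62.6349 46.5146 25.5637 0.0000 0.0000 0.0000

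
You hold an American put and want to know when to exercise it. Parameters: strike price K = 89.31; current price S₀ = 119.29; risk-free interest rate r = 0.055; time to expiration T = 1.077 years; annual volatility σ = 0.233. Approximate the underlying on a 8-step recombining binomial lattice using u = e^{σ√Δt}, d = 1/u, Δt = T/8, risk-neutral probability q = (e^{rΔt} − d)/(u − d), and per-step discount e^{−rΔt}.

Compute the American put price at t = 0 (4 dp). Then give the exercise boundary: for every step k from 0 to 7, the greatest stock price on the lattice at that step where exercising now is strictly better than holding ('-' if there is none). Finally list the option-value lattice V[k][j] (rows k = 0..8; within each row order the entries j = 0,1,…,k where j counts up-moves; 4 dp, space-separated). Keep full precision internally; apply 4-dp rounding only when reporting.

params: Δt=0.13462 u=1.08925 d=0.91806 q=0.52205 e^(-rΔt)=0.99262
t_8 payoffs: 29.1124 17.8875 4.5694 0.0000 0.0000 0.0000 0.0000 0.0000 0.0000
t_7: node(7,0) S=65.5703 payoff=23.7397 vs cont=23.0809 → 23.7397 [stop]  node(7,1) S=77.7971 payoff=11.5129 vs cont=10.8541 → 11.5129 [stop]  node(7,2) S=92.3038 payoff=0.0000 vs cont=2.1678 → 2.1678 [wait]  node(7,3) S=109.5156 payoff=0.0000 vs cont=0.0000 → 0.0000 [wait]  node(7,4) S=129.9368 payoff=0.0000 vs cont=0.0000 → 0.0000 [wait]  node(7,5) S=154.1659 payoff=0.0000 vs cont=0.0000 → 0.0000 [wait]  node(7,6) S=182.9131 payoff=0.0000 vs cont=0.0000 → 0.0000 [wait]  node(7,7) S=217.0206 payoff=0.0000 vs cont=0.0000 → 0.0000 [wait]  ⇒ S*(7)=77.7971
t_6: node(6,0) S=71.4225 payoff=17.8875 vs cont=17.2286 → 17.8875 [stop]  node(6,1) S=84.7406 payoff=4.5694 vs cont=6.5853 → 6.5853 [wait]  node(6,2) S=100.5421 payoff=0.0000 vs cont=1.0285 → 1.0285 [wait]  node(6,3) S=119.2900 payoff=0.0000 vs cont=0.0000 → 0.0000 [wait]  node(6,4) S=141.5338 payoff=0.0000 vs cont=0.0000 → 0.0000 [wait]  node(6,5) S=167.9255 payoff=0.0000 vs cont=0.0000 → 0.0000 [wait]  node(6,6) S=199.2383 payoff=0.0000 vs cont=0.0000 → 0.0000 [wait]  ⇒ S*(6)=71.4225
t_5: node(5,0) S=77.7971 payoff=11.5129 vs cont=11.8987 → 11.8987 [wait]  node(5,1) S=92.3038 payoff=0.0000 vs cont=3.6572 → 3.6572 [wait]  node(5,2) S=109.5156 payoff=0.0000 vs cont=0.4879 → 0.4879 [wait]  node(5,3) S=129.9368 payoff=0.0000 vs cont=0.0000 → 0.0000 [wait]  node(5,4) S=154.1659 payoff=0.0000 vs cont=0.0000 → 0.0000 [wait]  node(5,5) S=182.9131 payoff=0.0000 vs cont=0.0000 → 0.0000 [wait]  ⇒ S*(5)=-
t_4: node(4,0) S=84.7406 payoff=4.5694 vs cont=7.5402 → 7.5402 [wait]  node(4,1) S=100.5421 payoff=0.0000 vs cont=1.9879 → 1.9879 [wait]  node(4,2) S=119.2900 payoff=0.0000 vs cont=0.2315 → 0.2315 [wait]  node(4,3) S=141.5338 payoff=0.0000 vs cont=0.0000 → 0.0000 [wait]  node(4,4) S=167.9255 payoff=0.0000 vs cont=0.0000 → 0.0000 [wait]  ⇒ S*(4)=-
t_3: node(3,0) S=92.3038 payoff=0.0000 vs cont=4.6073 → 4.6073 [wait]  node(3,1) S=109.5156 payoff=0.0000 vs cont=1.0630 → 1.0630 [wait]  node(3,2) S=129.9368 payoff=0.0000 vs cont=0.1098 → 0.1098 [wait]  node(3,3) S=154.1659 payoff=0.0000 vs cont=0.0000 → 0.0000 [wait]  ⇒ S*(3)=-
t_2: node(2,0) S=100.5421 payoff=0.0000 vs cont=2.7367 → 2.7367 [wait]  node(2,1) S=119.2900 payoff=0.0000 vs cont=0.5612 → 0.5612 [wait]  node(2,2) S=141.5338 payoff=0.0000 vs cont=0.0521 → 0.0521 [wait]  ⇒ S*(2)=-
t_1: node(1,0) S=109.5156 payoff=0.0000 vs cont=1.5892 → 1.5892 [wait]  node(1,1) S=129.9368 payoff=0.0000 vs cont=0.2933 → 0.2933 [wait]  ⇒ S*(1)=-
t_0: node(0,0) S=119.2900 payoff=0.0000 vs cont=0.9059 → 0.9059 [wait]  ⇒ S*(0)=-

price = 0.9059
boundary = - - - - - - 71.4225 77.7971
tree:
0.9059
1.5892 0.2933
2.7367 0.5612 0.0521
4.6073 1.0630 0.1098 0.0000
7.5402 1.9879 0.2315 0.0000 0.0000
11.8987 3.6572 0.4879 0.0000 0.0000 0.0000
17.8875 6.5853 1.0285 0.0000 0.0000 0.0000 0.0000
23.7397 11.5129 2.1678 0.0000 0.0000 0.0000 0.0000 0.0000
29.1124 17.8875 4.5694 0.0000 0.0000 0.0000 0.0000 0.0000 0.0000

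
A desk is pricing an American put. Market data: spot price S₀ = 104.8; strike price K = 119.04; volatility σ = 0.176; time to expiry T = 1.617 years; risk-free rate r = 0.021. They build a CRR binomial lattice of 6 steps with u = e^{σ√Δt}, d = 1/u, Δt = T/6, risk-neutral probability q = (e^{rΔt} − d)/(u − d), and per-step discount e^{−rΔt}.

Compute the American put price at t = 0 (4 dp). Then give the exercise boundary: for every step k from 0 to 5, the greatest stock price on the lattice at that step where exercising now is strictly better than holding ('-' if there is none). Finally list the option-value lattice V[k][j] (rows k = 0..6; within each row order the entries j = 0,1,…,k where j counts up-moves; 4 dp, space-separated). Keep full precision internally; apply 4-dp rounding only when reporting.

Δt=0.26950, u=1.09567, d=0.91268, q=0.50819, disc=e^(-rΔt)=0.99436
k=6 terminal: V=max(K-S,0) → 58.4671 46.3224 31.7428 14.2400 0.0000 0.0000 0.0000
k=5: j=0 S=66.3681 intr=52.6719 cont=52.0001 V=52.6719[EX]; j=1 S=79.6746 intr=39.3654 cont=38.6936 V=39.3654[EX]; j=2 S=95.6491 intr=23.3909 cont=22.7191 V=23.3909[EX]; j=3 S=114.8264 intr=4.2136 cont=6.9639 V=6.9639[hold]; j=4 S=137.8487 intr=0.0000 cont=0.0000 V=0.0000[hold]; j=5 S=165.4868 intr=0.0000 cont=0.0000 V=0.0000[hold]  S*(5)=95.6491
k=4: j=0 S=72.7176 intr=46.3224 cont=45.6506 V=46.3224[EX]; j=1 S=87.2972 intr=31.7428 cont=31.0710 V=31.7428[EX]; j=2 S=104.8000 intr=14.2400 cont=14.9580 V=14.9580[hold]; j=3 S=125.8120 intr=0.0000 cont=3.4056 V=3.4056[hold]; j=4 S=151.0369 intr=0.0000 cont=0.0000 V=0.0000[hold]  S*(4)=87.2972
k=3: j=0 S=79.6746 intr=39.3654 cont=38.6936 V=39.3654[EX]; j=1 S=95.6491 intr=23.3909 cont=23.0819 V=23.3909[EX]; j=2 S=114.8264 intr=4.2136 cont=9.0359 V=9.0359[hold]; j=3 S=137.8487 intr=0.0000 cont=1.6654 V=1.6654[hold]  S*(3)=95.6491
k=2: j=0 S=87.2972 intr=31.7428 cont=31.0710 V=31.7428[EX]; j=1 S=104.8000 intr=14.2400 cont=16.0050 V=16.0050[hold]; j=2 S=125.8120 intr=0.0000 cont=5.2604 V=5.2604[hold]  S*(2)=87.2972
k=1: j=0 S=95.6491 intr=23.3909 cont=23.6110 V=23.6110[hold]; j=1 S=114.8264 intr=4.2136 cont=10.4852 V=10.4852[hold]  S*(1)=-
k=0: j=0 S=104.8000 intr=14.2400 cont=16.8450 V=16.8450[hold]  S*(0)=-

price = 16.8450
boundary = - - 87.2972 95.6491 87.2972 95.6491
tree:
16.8450
23.6110 10.4852
31.7428 16.0050 5.2604
39.3654 23.3909 9.0359 1.6654
46.3224 31.7428 14.9580 3.4056 0.0000
52.6719 39.3654 23.3909 6.9639 0.0000 0.0000
58.4671 46.3224 31.7428 14.2400 0.0000 0.0000 0.0000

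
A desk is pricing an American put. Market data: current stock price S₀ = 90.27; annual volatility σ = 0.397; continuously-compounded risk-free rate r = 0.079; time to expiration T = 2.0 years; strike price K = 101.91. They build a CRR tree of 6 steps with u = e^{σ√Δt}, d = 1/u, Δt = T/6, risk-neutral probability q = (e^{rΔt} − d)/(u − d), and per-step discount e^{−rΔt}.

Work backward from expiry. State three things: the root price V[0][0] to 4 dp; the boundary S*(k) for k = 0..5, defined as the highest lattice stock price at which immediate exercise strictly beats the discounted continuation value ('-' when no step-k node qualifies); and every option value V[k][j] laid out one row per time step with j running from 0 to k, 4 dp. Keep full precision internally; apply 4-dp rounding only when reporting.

params: Δt=0.33333 u=1.25760 d=0.79516 q=0.50065 e^(-rΔt)=0.97401
t_6 payoffs: 79.0918 65.8215 44.8337 11.6400 0.0000 0.0000 0.0000
t_5: node(5,0) S=28.6962 payoff=73.2138 vs cont=70.5652 → 73.2138 [stop]  node(5,1) S=45.3850 payoff=56.5250 vs cont=53.8764 → 56.5250 [stop]  node(5,2) S=71.7794 payoff=30.1306 vs cont=27.4820 → 30.1306 [stop]  node(5,3) S=113.5239 payoff=0.0000 vs cont=5.6614 → 5.6614 [wait]  node(5,4) S=179.5456 payoff=0.0000 vs cont=0.0000 → 0.0000 [wait]  node(5,5) S=283.9634 payoff=0.0000 vs cont=0.0000 → 0.0000 [wait]  ⇒ S*(5)=71.7794
t_4: node(4,0) S=36.0885 payoff=65.8215 vs cont=63.1729 → 65.8215 [stop]  node(4,1) S=57.0763 payoff=44.8337 vs cont=42.1851 → 44.8337 [stop]  node(4,2) S=90.2700 payoff=11.6400 vs cont=17.4155 → 17.4155 [wait]  node(4,3) S=142.7681 payoff=0.0000 vs cont=2.7536 → 2.7536 [wait]  node(4,4) S=225.7972 payoff=0.0000 vs cont=0.0000 → 0.0000 [wait]  ⇒ S*(4)=57.0763
t_3: node(3,0) S=45.3850 payoff=56.5250 vs cont=53.8764 → 56.5250 [stop]  node(3,1) S=71.7794 payoff=30.1306 vs cont=30.2983 → 30.2983 [wait]  node(3,2) S=113.5239 payoff=0.0000 vs cont=9.8132 → 9.8132 [wait]  node(3,3) S=179.5456 payoff=0.0000 vs cont=1.3393 → 1.3393 [wait]  ⇒ S*(3)=45.3850
t_2: node(2,0) S=57.0763 payoff=44.8337 vs cont=42.2669 → 44.8337 [stop]  node(2,1) S=90.2700 payoff=11.6400 vs cont=19.5216 → 19.5216 [wait]  node(2,2) S=142.7681 payoff=0.0000 vs cont=5.4259 → 5.4259 [wait]  ⇒ S*(2)=57.0763
t_1: node(1,0) S=71.7794 payoff=30.1306 vs cont=31.3254 → 31.3254 [wait]  node(1,1) S=113.5239 payoff=0.0000 vs cont=12.1407 → 12.1407 [wait]  ⇒ S*(1)=-
t_0: node(0,0) S=90.2700 payoff=11.6400 vs cont=21.1561 → 21.1561 [wait]  ⇒ S*(0)=-

price = 21.1561
boundary = - - 57.0763 45.3850 57.0763 71.7794
tree:
21.1561
31.3254 12.1407
44.8337 19.5216 5.4259
56.5250 30.2983 9.8132 1.3393
65.8215 44.8337 17.4155 2.7536 0.0000
73.2138 56.5250 30.1306 5.6614 0.0000 0.0000
79.0918 65.8215 44.8337 11.6400 0.0000 0.0000 0.0000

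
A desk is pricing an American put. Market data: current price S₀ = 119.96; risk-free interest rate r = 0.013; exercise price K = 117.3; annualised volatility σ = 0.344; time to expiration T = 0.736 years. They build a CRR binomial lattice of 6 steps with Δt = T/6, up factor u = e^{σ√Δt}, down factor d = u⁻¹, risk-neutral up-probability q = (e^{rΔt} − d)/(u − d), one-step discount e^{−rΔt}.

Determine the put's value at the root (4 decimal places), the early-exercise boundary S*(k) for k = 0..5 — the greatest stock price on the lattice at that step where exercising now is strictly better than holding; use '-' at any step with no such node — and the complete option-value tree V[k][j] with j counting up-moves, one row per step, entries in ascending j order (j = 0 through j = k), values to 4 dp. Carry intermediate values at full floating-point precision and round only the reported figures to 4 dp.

price = 11.9070
boundary = - - - 83.5723 74.0863 83.5723
tree:
11.9070
17.5151 5.7863
24.8582 9.5071 1.7181
33.7277 15.1980 3.2874 0.0000
43.2137 23.3533 6.2900 0.0000 0.0000
51.6230 33.7277 12.0349 0.0000 0.0000 0.0000
59.0778 43.2137 23.0270 0.0000 0.0000 0.0000 0.0000

params: Δt=0.12267 u=1.12804 d=0.88649 q=0.47652 e^(-rΔt)=0.99841
t_6 payoffs: 59.0778 43.2137 23.0270 0.0000 0.0000 0.0000 0.0000
t_5: node(5,0) S=65.6770 payoff=51.6230 vs cont=51.4361 → 51.6230 [stop]  node(5,1) S=83.5723 payoff=33.7277 vs cont=33.5407 → 33.7277 [stop]  node(5,2) S=106.3437 payoff=10.9563 vs cont=12.0349 → 12.0349 [wait]  node(5,3) S=135.3197 payoff=0.0000 vs cont=0.0000 → 0.0000 [wait]  node(5,4) S=172.1909 payoff=0.0000 vs cont=0.0000 → 0.0000 [wait]  node(5,5) S=219.1087 payoff=0.0000 vs cont=0.0000 → 0.0000 [wait]  ⇒ S*(5)=83.5723
t_4: node(4,0) S=74.0863 payoff=43.2137 vs cont=43.0268 → 43.2137 [stop]  node(4,1) S=94.2730 payoff=23.0270 vs cont=23.3533 → 23.3533 [wait]  node(4,2) S=119.9600 payoff=0.0000 vs cont=6.2900 → 6.2900 [wait]  node(4,3) S=152.6461 payoff=0.0000 vs cont=0.0000 → 0.0000 [wait]  node(4,4) S=194.2383 payoff=0.0000 vs cont=0.0000 → 0.0000 [wait]  ⇒ S*(4)=74.0863
t_3: node(3,0) S=83.5723 payoff=33.7277 vs cont=33.6960 → 33.7277 [stop]  node(3,1) S=106.3437 payoff=10.9563 vs cont=15.1980 → 15.1980 [wait]  node(3,2) S=135.3197 payoff=0.0000 vs cont=3.2874 → 3.2874 [wait]  node(3,3) S=172.1909 payoff=0.0000 vs cont=0.0000 → 0.0000 [wait]  ⇒ S*(3)=83.5723
t_2: node(2,0) S=94.2730 payoff=23.0270 vs cont=24.8582 → 24.8582 [wait]  node(2,1) S=119.9600 payoff=0.0000 vs cont=9.5071 → 9.5071 [wait]  node(2,2) S=152.6461 payoff=0.0000 vs cont=1.7181 → 1.7181 [wait]  ⇒ S*(2)=-
t_1: node(1,0) S=106.3437 payoff=10.9563 vs cont=17.5151 → 17.5151 [wait]  node(1,1) S=135.3197 payoff=0.0000 vs cont=5.7863 → 5.7863 [wait]  ⇒ S*(1)=-
t_0: node(0,0) S=119.9600 payoff=0.0000 vs cont=11.9070 → 11.9070 [wait]  ⇒ S*(0)=-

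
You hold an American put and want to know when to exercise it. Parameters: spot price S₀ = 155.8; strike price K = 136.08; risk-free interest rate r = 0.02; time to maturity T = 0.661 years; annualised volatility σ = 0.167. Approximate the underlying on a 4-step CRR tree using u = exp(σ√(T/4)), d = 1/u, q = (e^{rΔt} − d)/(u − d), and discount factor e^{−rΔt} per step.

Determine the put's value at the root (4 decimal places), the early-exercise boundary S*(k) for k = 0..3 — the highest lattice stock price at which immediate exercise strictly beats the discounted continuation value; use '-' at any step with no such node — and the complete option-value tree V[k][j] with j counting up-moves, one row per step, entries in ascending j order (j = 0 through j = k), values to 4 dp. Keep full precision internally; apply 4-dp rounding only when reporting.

price = 1.0746
boundary = - - - 127.0921
tree:
1.0746
2.1813 0.0071
4.4279 0.0146 0.0000
8.9879 0.0297 0.0000 0.0000
17.3295 0.0604 0.0000 0.0000 0.0000

Δt=0.16525, u=1.07024, d=0.93437, q=0.50740, disc=e^(-rΔt)=0.99670
k=4 terminal: V=max(K-S,0) → 17.3295 0.0604 0.0000 0.0000 0.0000
k=3: j=0 S=127.0921 intr=8.9879 cont=8.5389 V=8.9879[EX]; j=1 S=145.5742 intr=0.0000 cont=0.0297 V=0.0297[hold]; j=2 S=166.7441 intr=0.0000 cont=0.0000 V=0.0000[hold]; j=3 S=190.9925 intr=0.0000 cont=0.0000 V=0.0000[hold]  S*(3)=127.0921
k=2: j=0 S=136.0196 intr=0.0604 cont=4.4279 V=4.4279[hold]; j=1 S=155.8000 intr=0.0000 cont=0.0146 V=0.0146[hold]; j=2 S=178.4569 intr=0.0000 cont=0.0000 V=0.0000[hold]  S*(2)=-
k=1: j=0 S=145.5742 intr=0.0000 cont=2.1813 V=2.1813[hold]; j=1 S=166.7441 intr=0.0000 cont=0.0071 V=0.0071[hold]  S*(1)=-
k=0: j=0 S=155.8000 intr=0.0000 cont=1.0746 V=1.0746[hold]  S*(0)=-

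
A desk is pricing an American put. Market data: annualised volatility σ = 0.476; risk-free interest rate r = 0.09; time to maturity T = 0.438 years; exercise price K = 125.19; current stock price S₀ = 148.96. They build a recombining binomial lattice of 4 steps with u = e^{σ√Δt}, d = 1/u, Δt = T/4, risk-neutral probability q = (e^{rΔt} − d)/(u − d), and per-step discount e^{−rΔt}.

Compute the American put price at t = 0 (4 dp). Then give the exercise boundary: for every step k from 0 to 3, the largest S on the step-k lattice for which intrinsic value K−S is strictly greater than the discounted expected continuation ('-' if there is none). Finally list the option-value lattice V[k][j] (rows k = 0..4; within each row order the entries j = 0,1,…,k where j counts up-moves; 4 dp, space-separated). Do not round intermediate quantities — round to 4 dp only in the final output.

params: Δt=0.10950 u=1.17059 d=0.85427 q=0.49201 e^(-rΔt)=0.99019
t_4 payoffs: 45.8590 16.4833 0.0000 0.0000 0.0000
t_3: node(3,0) S=92.8645 payoff=32.3255 vs cont=31.0978 → 32.3255 [stop]  node(3,1) S=127.2515 payoff=0.0000 vs cont=8.2912 → 8.2912 [wait]  node(3,2) S=174.3718 payoff=0.0000 vs cont=0.0000 → 0.0000 [wait]  node(3,3) S=238.9404 payoff=0.0000 vs cont=0.0000 → 0.0000 [wait]  ⇒ S*(3)=92.8645
t_2: node(2,0) S=108.7067 payoff=16.4833 vs cont=20.2993 → 20.2993 [wait]  node(2,1) S=148.9600 payoff=0.0000 vs cont=4.1705 → 4.1705 [wait]  node(2,2) S=204.1188 payoff=0.0000 vs cont=0.0000 → 0.0000 [wait]  ⇒ S*(2)=-
t_1: node(1,0) S=127.2515 payoff=0.0000 vs cont=12.2425 → 12.2425 [wait]  node(1,1) S=174.3718 payoff=0.0000 vs cont=2.0978 → 2.0978 [wait]  ⇒ S*(1)=-
t_0: node(0,0) S=148.9600 payoff=0.0000 vs cont=7.1801 → 7.1801 [wait]  ⇒ S*(0)=-

price = 7.1801
boundary = - - - 92.8645
tree:
7.1801
12.2425 2.0978
20.2993 4.1705 0.0000
32.3255 8.2912 0.0000 0.0000
45.8590 16.4833 0.0000 0.0000 0.0000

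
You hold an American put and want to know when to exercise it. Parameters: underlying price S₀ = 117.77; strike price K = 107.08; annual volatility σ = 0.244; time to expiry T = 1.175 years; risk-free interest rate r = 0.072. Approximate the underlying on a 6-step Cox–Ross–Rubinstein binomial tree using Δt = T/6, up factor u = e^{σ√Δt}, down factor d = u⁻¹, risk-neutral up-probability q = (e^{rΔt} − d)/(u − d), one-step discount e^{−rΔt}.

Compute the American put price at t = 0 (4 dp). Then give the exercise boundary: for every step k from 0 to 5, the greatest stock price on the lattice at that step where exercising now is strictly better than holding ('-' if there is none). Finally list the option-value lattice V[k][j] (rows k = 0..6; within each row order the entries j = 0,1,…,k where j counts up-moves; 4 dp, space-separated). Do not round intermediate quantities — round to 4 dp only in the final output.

price = 4.8792
boundary = - - - 85.1829 76.4643 85.1829
tree:
4.8792
8.3377 2.0458
13.7894 3.8883 0.5217
21.8971 7.2089 1.1468 0.0000
30.6157 12.9043 2.5211 0.0000 0.0000
38.4420 21.8971 5.5424 0.0000 0.0000 0.0000
45.4673 30.6157 12.1843 0.0000 0.0000 0.0000 0.0000

params: Δt=0.19583 u=1.11402 d=0.89765 q=0.53866 e^(-rΔt)=0.98600
t_6 payoffs: 45.4673 30.6157 12.1843 0.0000 0.0000 0.0000 0.0000
t_5: node(5,0) S=68.6380 payoff=38.4420 vs cont=36.9428 → 38.4420 [stop]  node(5,1) S=85.1829 payoff=21.8971 vs cont=20.3978 → 21.8971 [stop]  node(5,2) S=105.7160 payoff=1.3640 vs cont=5.5424 → 5.5424 [wait]  node(5,3) S=131.1984 payoff=0.0000 vs cont=0.0000 → 0.0000 [wait]  node(5,4) S=162.8234 payoff=0.0000 vs cont=0.0000 → 0.0000 [wait]  node(5,5) S=202.0714 payoff=0.0000 vs cont=0.0000 → 0.0000 [wait]  ⇒ S*(5)=85.1829
t_4: node(4,0) S=76.4643 payoff=30.6157 vs cont=29.1165 → 30.6157 [stop]  node(4,1) S=94.8957 payoff=12.1843 vs cont=12.9043 → 12.9043 [wait]  node(4,2) S=117.7700 payoff=0.0000 vs cont=2.5211 → 2.5211 [wait]  node(4,3) S=146.1580 payoff=0.0000 vs cont=0.0000 → 0.0000 [wait]  node(4,4) S=181.3889 payoff=0.0000 vs cont=0.0000 → 0.0000 [wait]  ⇒ S*(4)=76.4643
t_3: node(3,0) S=85.1829 payoff=21.8971 vs cont=20.7802 → 21.8971 [stop]  node(3,1) S=105.7160 payoff=1.3640 vs cont=7.2089 → 7.2089 [wait]  node(3,2) S=131.1984 payoff=0.0000 vs cont=1.1468 → 1.1468 [wait]  node(3,3) S=162.8234 payoff=0.0000 vs cont=0.0000 → 0.0000 [wait]  ⇒ S*(3)=85.1829
t_2: node(2,0) S=94.8957 payoff=12.1843 vs cont=13.7894 → 13.7894 [wait]  node(2,1) S=117.7700 payoff=0.0000 vs cont=3.8883 → 3.8883 [wait]  node(2,2) S=146.1580 payoff=0.0000 vs cont=0.5217 → 0.5217 [wait]  ⇒ S*(2)=-
t_1: node(1,0) S=105.7160 payoff=1.3640 vs cont=8.3377 → 8.3377 [wait]  node(1,1) S=131.1984 payoff=0.0000 vs cont=2.0458 → 2.0458 [wait]  ⇒ S*(1)=-
t_0: node(0,0) S=117.7700 payoff=0.0000 vs cont=4.8792 → 4.8792 [wait]  ⇒ S*(0)=-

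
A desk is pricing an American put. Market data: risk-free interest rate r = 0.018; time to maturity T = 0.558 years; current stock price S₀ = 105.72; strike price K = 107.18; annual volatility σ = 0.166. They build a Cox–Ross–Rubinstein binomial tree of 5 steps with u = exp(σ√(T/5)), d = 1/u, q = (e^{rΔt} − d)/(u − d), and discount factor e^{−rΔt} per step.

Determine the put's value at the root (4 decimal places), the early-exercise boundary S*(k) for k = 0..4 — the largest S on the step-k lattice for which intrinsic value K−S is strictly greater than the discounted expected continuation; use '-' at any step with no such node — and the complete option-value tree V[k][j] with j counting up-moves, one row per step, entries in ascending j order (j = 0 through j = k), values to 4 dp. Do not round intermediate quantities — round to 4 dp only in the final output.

Δt=0.11160  u=1.05702  d=0.94605  q=0.50426  discount=0.99799
step 5 (expiry): payoffs max(K−S,0) = 27.0605 17.6629 7.1631 0.0000 0.0000 0.0000
step 4: (k=4,j=0): S=84.6880, (K−S)⁺=22.4920, hold=22.2769 ⇒ V=22.4920 exercise | (k=4,j=1): S=94.6215, (K−S)⁺=12.5585, hold=12.3435 ⇒ V=12.5585 exercise | (k=4,j=2): S=105.7200, (K−S)⁺=1.4600, hold=3.5439 ⇒ V=3.5439 continue | (k=4,j=3): S=118.1203, (K−S)⁺=0.0000, hold=0.0000 ⇒ V=0.0000 continue | (k=4,j=4): S=131.9752, (K−S)⁺=0.0000, hold=0.0000 ⇒ V=0.0000 continue  boundary S*=94.6215
step 3: (k=3,j=0): S=89.5171, (K−S)⁺=17.6629, hold=17.4478 ⇒ V=17.6629 exercise | (k=3,j=1): S=100.0169, (K−S)⁺=7.1631, hold=7.9967 ⇒ V=7.9967 continue | (k=3,j=2): S=111.7483, (K−S)⁺=0.0000, hold=1.7533 ⇒ V=1.7533 continue | (k=3,j=3): S=124.8557, (K−S)⁺=0.0000, hold=0.0000 ⇒ V=0.0000 continue  boundary S*=89.5171
step 2: (k=2,j=0): S=94.6215, (K−S)⁺=12.5585, hold=12.7630 ⇒ V=12.7630 continue | (k=2,j=1): S=105.7200, (K−S)⁺=1.4600, hold=4.8387 ⇒ V=4.8387 continue | (k=2,j=2): S=118.1203, (K−S)⁺=0.0000, hold=0.8674 ⇒ V=0.8674 continue  boundary S*=-
step 1: (k=1,j=0): S=100.0169, (K−S)⁺=7.1631, hold=8.7495 ⇒ V=8.7495 continue | (k=1,j=1): S=111.7483, (K−S)⁺=0.0000, hold=2.8305 ⇒ V=2.8305 continue  boundary S*=-
step 0: (k=0,j=0): S=105.7200, (K−S)⁺=1.4600, hold=5.7532 ⇒ V=5.7532 continue  boundary S*=-

price = 5.7532
boundary = - - - 89.5171 94.6215
tree:
5.7532
8.7495 2.8305
12.7630 4.8387 0.8674
17.6629 7.9967 1.7533 0.0000
22.4920 12.5585 3.5439 0.0000 0.0000
27.0605 17.6629 7.1631 0.0000 0.0000 0.0000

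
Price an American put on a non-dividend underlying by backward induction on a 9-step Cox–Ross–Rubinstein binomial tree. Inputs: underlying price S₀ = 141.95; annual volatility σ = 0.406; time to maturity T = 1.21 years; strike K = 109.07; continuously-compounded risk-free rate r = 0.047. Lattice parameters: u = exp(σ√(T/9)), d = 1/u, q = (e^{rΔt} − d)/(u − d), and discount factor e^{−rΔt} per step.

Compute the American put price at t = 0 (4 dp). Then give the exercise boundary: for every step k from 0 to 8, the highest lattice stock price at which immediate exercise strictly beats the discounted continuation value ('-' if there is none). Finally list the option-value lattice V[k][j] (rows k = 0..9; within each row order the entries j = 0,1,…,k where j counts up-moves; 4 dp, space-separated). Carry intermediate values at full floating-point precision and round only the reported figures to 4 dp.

price = 7.9113
boundary = - - - - - 67.4335 58.1063 67.4335 78.2578
tree:
7.9113
11.6957 3.9813
16.8611 6.3432 1.5161
23.6089 9.8899 2.6461 0.3314
31.9602 15.0169 4.5548 0.6464 0.0000
41.6365 22.0652 7.7012 1.2609 0.0000 0.0000
50.9637 31.1100 12.7138 2.4594 0.0000 0.0000 0.0000
59.0007 41.6365 20.2977 4.7971 0.0000 0.0000 0.0000 0.0000
65.9261 50.9637 30.8122 9.3567 0.0000 0.0000 0.0000 0.0000 0.0000
71.8936 59.0007 41.6365 18.2504 0.0000 0.0000 0.0000 0.0000 0.0000 0.0000

params: Δt=0.13444 u=1.16052 d=0.86168 q=0.48406 e^(-rΔt)=0.99370
t_9 payoffs: 71.8936 59.0007 41.6365 18.2504 0.0000 0.0000 0.0000 0.0000 0.0000 0.0000
t_8: node(8,0) S=43.1439 payoff=65.9261 vs cont=65.2390 → 65.9261 [stop]  node(8,1) S=58.1063 payoff=50.9637 vs cont=50.2766 → 50.9637 [stop]  node(8,2) S=78.2578 payoff=30.8122 vs cont=30.1252 → 30.8122 [stop]  node(8,3) S=105.3978 payoff=3.6722 vs cont=9.3567 → 9.3567 [wait]  node(8,4) S=141.9500 payoff=0.0000 vs cont=0.0000 → 0.0000 [wait]  node(8,5) S=191.1786 payoff=0.0000 vs cont=0.0000 → 0.0000 [wait]  node(8,6) S=257.4799 payoff=0.0000 vs cont=0.0000 → 0.0000 [wait]  node(8,7) S=346.7746 payoff=0.0000 vs cont=0.0000 → 0.0000 [wait]  node(8,8) S=467.0369 payoff=0.0000 vs cont=0.0000 → 0.0000 [wait]  ⇒ S*(8)=78.2578
t_7: node(7,0) S=50.0693 payoff=59.0007 vs cont=58.3137 → 59.0007 [stop]  node(7,1) S=67.4335 payoff=41.6365 vs cont=40.9495 → 41.6365 [stop]  node(7,2) S=90.8196 payoff=18.2504 vs cont=20.2977 → 20.2977 [wait]  node(7,3) S=122.3160 payoff=0.0000 vs cont=4.7971 → 4.7971 [wait]  node(7,4) S=164.7356 payoff=0.0000 vs cont=0.0000 → 0.0000 [wait]  node(7,5) S=221.8663 payoff=0.0000 vs cont=0.0000 → 0.0000 [wait]  node(7,6) S=298.8101 payoff=0.0000 vs cont=0.0000 → 0.0000 [wait]  node(7,7) S=402.4382 payoff=0.0000 vs cont=0.0000 → 0.0000 [wait]  ⇒ S*(7)=67.4335
t_6: node(6,0) S=58.1063 payoff=50.9637 vs cont=50.2766 → 50.9637 [stop]  node(6,1) S=78.2578 payoff=30.8122 vs cont=31.1100 → 31.1100 [wait]  node(6,2) S=105.3978 payoff=3.6722 vs cont=12.7138 → 12.7138 [wait]  node(6,3) S=141.9500 payoff=0.0000 vs cont=2.4594 → 2.4594 [wait]  node(6,4) S=191.1786 payoff=0.0000 vs cont=0.0000 → 0.0000 [wait]  node(6,5) S=257.4799 payoff=0.0000 vs cont=0.0000 → 0.0000 [wait]  node(6,6) S=346.7746 payoff=0.0000 vs cont=0.0000 → 0.0000 [wait]  ⇒ S*(6)=58.1063
t_5: node(5,0) S=67.4335 payoff=41.6365 vs cont=41.0927 → 41.6365 [stop]  node(5,1) S=90.8196 payoff=18.2504 vs cont=22.0652 → 22.0652 [wait]  node(5,2) S=122.3160 payoff=0.0000 vs cont=7.7012 → 7.7012 [wait]  node(5,3) S=164.7356 payoff=0.0000 vs cont=1.2609 → 1.2609 [wait]  node(5,4) S=221.8663 payoff=0.0000 vs cont=0.0000 → 0.0000 [wait]  node(5,5) S=298.8101 payoff=0.0000 vs cont=0.0000 → 0.0000 [wait]  ⇒ S*(5)=67.4335
t_4: node(4,0) S=78.2578 payoff=30.8122 vs cont=31.9602 → 31.9602 [wait]  node(4,1) S=105.3978 payoff=3.6722 vs cont=15.0169 → 15.0169 [wait]  node(4,2) S=141.9500 payoff=0.0000 vs cont=4.5548 → 4.5548 [wait]  node(4,3) S=191.1786 payoff=0.0000 vs cont=0.6464 → 0.6464 [wait]  node(4,4) S=257.4799 payoff=0.0000 vs cont=0.0000 → 0.0000 [wait]  ⇒ S*(4)=-
t_3: node(3,0) S=90.8196 payoff=18.2504 vs cont=23.6089 → 23.6089 [wait]  node(3,1) S=122.3160 payoff=0.0000 vs cont=9.8899 → 9.8899 [wait]  node(3,2) S=164.7356 payoff=0.0000 vs cont=2.6461 → 2.6461 [wait]  node(3,3) S=221.8663 payoff=0.0000 vs cont=0.3314 → 0.3314 [wait]  ⇒ S*(3)=-
t_2: node(2,0) S=105.3978 payoff=3.6722 vs cont=16.8611 → 16.8611 [wait]  node(2,1) S=141.9500 payoff=0.0000 vs cont=6.3432 → 6.3432 [wait]  node(2,2) S=191.1786 payoff=0.0000 vs cont=1.5161 → 1.5161 [wait]  ⇒ S*(2)=-
t_1: node(1,0) S=122.3160 payoff=0.0000 vs cont=11.6957 → 11.6957 [wait]  node(1,1) S=164.7356 payoff=0.0000 vs cont=3.9813 → 3.9813 [wait]  ⇒ S*(1)=-
t_0: node(0,0) S=141.9500 payoff=0.0000 vs cont=7.9113 → 7.9113 [wait]  ⇒ S*(0)=-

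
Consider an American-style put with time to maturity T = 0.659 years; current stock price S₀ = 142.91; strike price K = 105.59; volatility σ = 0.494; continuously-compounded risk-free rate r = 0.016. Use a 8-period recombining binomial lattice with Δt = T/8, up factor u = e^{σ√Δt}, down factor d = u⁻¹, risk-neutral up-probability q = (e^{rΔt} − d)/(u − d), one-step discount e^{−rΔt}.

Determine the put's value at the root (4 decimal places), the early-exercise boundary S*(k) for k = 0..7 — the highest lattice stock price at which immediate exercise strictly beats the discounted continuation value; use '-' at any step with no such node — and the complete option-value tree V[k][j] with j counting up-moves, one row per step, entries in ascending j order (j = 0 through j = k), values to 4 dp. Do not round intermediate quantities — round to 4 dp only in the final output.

Δt=0.08238  u=1.15233  d=0.86781  q=0.46925  discount=0.99868
step 8 (expiry): payoffs max(K−S,0) = 59.6218 44.5508 24.5387 0.0000 0.0000 0.0000 0.0000 0.0000 0.0000
step 7: (k=7,j=0): S=52.9704, (K−S)⁺=52.6196, hold=52.4805 ⇒ V=52.6196 exercise | (k=7,j=1): S=70.3371, (K−S)⁺=35.2529, hold=35.1138 ⇒ V=35.2529 exercise | (k=7,j=2): S=93.3976, (K−S)⁺=12.1924, hold=13.0068 ⇒ V=13.0068 continue | (k=7,j=3): S=124.0186, (K−S)⁺=0.0000, hold=0.0000 ⇒ V=0.0000 continue | (k=7,j=4): S=164.6790, (K−S)⁺=0.0000, hold=0.0000 ⇒ V=0.0000 continue | (k=7,j=5): S=218.6702, (K−S)⁺=0.0000, hold=0.0000 ⇒ V=0.0000 continue | (k=7,j=6): S=290.3627, (K−S)⁺=0.0000, hold=0.0000 ⇒ V=0.0000 continue | (k=7,j=7): S=385.5601, (K−S)⁺=0.0000, hold=0.0000 ⇒ V=0.0000 continue  boundary S*=70.3371
step 6: (k=6,j=0): S=61.0392, (K−S)⁺=44.5508, hold=44.4117 ⇒ V=44.5508 exercise | (k=6,j=1): S=81.0513, (K−S)⁺=24.5387, hold=24.7813 ⇒ V=24.7813 continue | (k=6,j=2): S=107.6245, (K−S)⁺=0.0000, hold=6.8943 ⇒ V=6.8943 continue | (k=6,j=3): S=142.9100, (K−S)⁺=0.0000, hold=0.0000 ⇒ V=0.0000 continue | (k=6,j=4): S=189.7640, (K−S)⁺=0.0000, hold=0.0000 ⇒ V=0.0000 continue | (k=6,j=5): S=251.9795, (K−S)⁺=0.0000, hold=0.0000 ⇒ V=0.0000 continue | (k=6,j=6): S=334.5927, (K−S)⁺=0.0000, hold=0.0000 ⇒ V=0.0000 continue  boundary S*=61.0392
step 5: (k=5,j=0): S=70.3371, (K−S)⁺=35.2529, hold=35.2275 ⇒ V=35.2529 exercise | (k=5,j=1): S=93.3976, (K−S)⁺=12.1924, hold=16.3662 ⇒ V=16.3662 continue | (k=5,j=2): S=124.0186, (K−S)⁺=0.0000, hold=3.6543 ⇒ V=3.6543 continue | (k=5,j=3): S=164.6790, (K−S)⁺=0.0000, hold=0.0000 ⇒ V=0.0000 continue | (k=5,j=4): S=218.6702, (K−S)⁺=0.0000, hold=0.0000 ⇒ V=0.0000 continue | (k=5,j=5): S=290.3627, (K−S)⁺=0.0000, hold=0.0000 ⇒ V=0.0000 continue  boundary S*=70.3371
step 4: (k=4,j=0): S=81.0513, (K−S)⁺=24.5387, hold=26.3556 ⇒ V=26.3556 continue | (k=4,j=1): S=107.6245, (K−S)⁺=0.0000, hold=10.3875 ⇒ V=10.3875 continue | (k=4,j=2): S=142.9100, (K−S)⁺=0.0000, hold=1.9370 ⇒ V=1.9370 continue | (k=4,j=3): S=189.7640, (K−S)⁺=0.0000, hold=0.0000 ⇒ V=0.0000 continue | (k=4,j=4): S=251.9795, (K−S)⁺=0.0000, hold=0.0000 ⇒ V=0.0000 continue  boundary S*=-
step 3: (k=3,j=0): S=93.3976, (K−S)⁺=12.1924, hold=18.8377 ⇒ V=18.8377 continue | (k=3,j=1): S=124.0186, (K−S)⁺=0.0000, hold=6.4136 ⇒ V=6.4136 continue | (k=3,j=2): S=164.6790, (K−S)⁺=0.0000, hold=1.0267 ⇒ V=1.0267 continue | (k=3,j=3): S=218.6702, (K−S)⁺=0.0000, hold=0.0000 ⇒ V=0.0000 continue  boundary S*=-
step 2: (k=2,j=0): S=107.6245, (K−S)⁺=0.0000, hold=12.9906 ⇒ V=12.9906 continue | (k=2,j=1): S=142.9100, (K−S)⁺=0.0000, hold=3.8807 ⇒ V=3.8807 continue | (k=2,j=2): S=189.7640, (K−S)⁺=0.0000, hold=0.5442 ⇒ V=0.5442 continue  boundary S*=-
step 1: (k=1,j=0): S=124.0186, (K−S)⁺=0.0000, hold=8.7043 ⇒ V=8.7043 continue | (k=1,j=1): S=164.6790, (K−S)⁺=0.0000, hold=2.3120 ⇒ V=2.3120 continue  boundary S*=-
step 0: (k=0,j=0): S=142.9100, (K−S)⁺=0.0000, hold=5.6972 ⇒ V=5.6972 continue  boundary S*=-

price = 5.6972
boundary = - - - - - 70.3371 61.0392 70.3371
tree:
5.6972
8.7043 2.3120
12.9906 3.8807 0.5442
18.8377 6.4136 1.0267 0.0000
26.3556 10.3875 1.9370 0.0000 0.0000
35.2529 16.3662 3.6543 0.0000 0.0000 0.0000
44.5508 24.7813 6.8943 0.0000 0.0000 0.0000 0.0000
52.6196 35.2529 13.0068 0.0000 0.0000 0.0000 0.0000 0.0000
59.6218 44.5508 24.5387 0.0000 0.0000 0.0000 0.0000 0.0000 0.0000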